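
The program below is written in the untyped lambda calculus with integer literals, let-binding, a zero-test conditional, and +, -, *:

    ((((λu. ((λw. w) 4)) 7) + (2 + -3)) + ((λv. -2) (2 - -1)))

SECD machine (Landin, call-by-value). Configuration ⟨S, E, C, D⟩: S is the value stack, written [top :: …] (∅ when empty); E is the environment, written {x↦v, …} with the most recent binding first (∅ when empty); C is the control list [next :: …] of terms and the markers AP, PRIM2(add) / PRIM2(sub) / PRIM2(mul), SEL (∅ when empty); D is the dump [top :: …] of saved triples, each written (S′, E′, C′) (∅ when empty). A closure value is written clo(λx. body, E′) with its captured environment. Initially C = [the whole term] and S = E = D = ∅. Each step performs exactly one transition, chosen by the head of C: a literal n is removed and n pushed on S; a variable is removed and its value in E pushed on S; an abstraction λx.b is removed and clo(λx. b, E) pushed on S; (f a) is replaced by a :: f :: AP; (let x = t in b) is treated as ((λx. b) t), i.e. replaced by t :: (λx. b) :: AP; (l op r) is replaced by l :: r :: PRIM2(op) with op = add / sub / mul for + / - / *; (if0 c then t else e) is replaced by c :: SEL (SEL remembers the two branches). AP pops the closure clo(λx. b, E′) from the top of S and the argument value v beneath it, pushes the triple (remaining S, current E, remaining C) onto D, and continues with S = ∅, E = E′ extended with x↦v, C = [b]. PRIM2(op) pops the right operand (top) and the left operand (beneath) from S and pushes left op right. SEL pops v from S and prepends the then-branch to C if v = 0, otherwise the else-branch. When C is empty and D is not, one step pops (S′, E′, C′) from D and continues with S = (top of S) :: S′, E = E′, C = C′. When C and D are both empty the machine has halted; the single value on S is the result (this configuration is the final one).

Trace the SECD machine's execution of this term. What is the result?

t=0: <S=∅, E=∅, C=[((((λu. ((λw. w) 4)) 7) + (2 + -3)) + ((λv. -2) (2 - -1)))], D=∅>
t=1: <S=∅, E=∅, C=[(((λu. ((λw. w) 4)) 7) + (2 + -3)) :: ((λv. -2) (2 - -1)) :: PRIM2(add)], D=∅>
t=2: <S=∅, E=∅, C=[((λu. ((λw. w) 4)) 7) :: (2 + -3) :: PRIM2(add) :: ((λv. -2) (2 - -1)) :: PRIM2(add)], D=∅>
t=3: <S=∅, E=∅, C=[7 :: (λu. ((λw. w) 4)) :: AP :: (2 + -3) :: PRIM2(add) :: ((λv. -2) (2 - -1)) :: PRIM2(add)], D=∅>
t=4: <S=[7], E=∅, C=[(λu. ((λw. w) 4)) :: AP :: (2 + -3) :: PRIM2(add) :: ((λv. -2) (2 - -1)) :: PRIM2(add)], D=∅>
t=5: <S=[clo(λu. ((λw. w) 4), ∅) :: 7], E=∅, C=[AP :: (2 + -3) :: PRIM2(add) :: ((λv. -2) (2 - -1)) :: PRIM2(add)], D=∅>
t=6: <S=∅, E={u↦7}, C=[((λw. w) 4)], D=[(∅, ∅, [(2 + -3) :: PRIM2(add) :: ((λv. -2) (2 - -1)) :: PRIM2(add)])]>
t=7: <S=∅, E={u↦7}, C=[4 :: (λw. w) :: AP], D=[(∅, ∅, [(2 + -3) :: PRIM2(add) :: ((λv. -2) (2 - -1)) :: PRIM2(add)])]>
t=8: <S=[4], E={u↦7}, C=[(λw. w) :: AP], D=[(∅, ∅, [(2 + -3) :: PRIM2(add) :: ((λv. -2) (2 - -1)) :: PRIM2(add)])]>
t=9: <S=[clo(λw. w, {u↦7}) :: 4], E={u↦7}, C=[AP], D=[(∅, ∅, [(2 + -3) :: PRIM2(add) :: ((λv. -2) (2 - -1)) :: PRIM2(add)])]>
t=10: <S=∅, E={w↦4, u↦7}, C=[w], D=[(∅, {u↦7}, ∅) :: (∅, ∅, [(2 + -3) :: PRIM2(add) :: ((λv. -2) (2 - -1)) :: PRIM2(add)])]>
t=11: <S=[4], E={w↦4, u↦7}, C=∅, D=[(∅, {u↦7}, ∅) :: (∅, ∅, [(2 + -3) :: PRIM2(add) :: ((λv. -2) (2 - -1)) :: PRIM2(add)])]>
t=12: <S=[4], E={u↦7}, C=∅, D=[(∅, ∅, [(2 + -3) :: PRIM2(add) :: ((λv. -2) (2 - -1)) :: PRIM2(add)])]>
t=13: <S=[4], E=∅, C=[(2 + -3) :: PRIM2(add) :: ((λv. -2) (2 - -1)) :: PRIM2(add)], D=∅>
t=14: <S=[4], E=∅, C=[2 :: -3 :: PRIM2(add) :: PRIM2(add) :: ((λv. -2) (2 - -1)) :: PRIM2(add)], D=∅>
t=15: <S=[2 :: 4], E=∅, C=[-3 :: PRIM2(add) :: PRIM2(add) :: ((λv. -2) (2 - -1)) :: PRIM2(add)], D=∅>
t=16: <S=[-3 :: 2 :: 4], E=∅, C=[PRIM2(add) :: PRIM2(add) :: ((λv. -2) (2 - -1)) :: PRIM2(add)], D=∅>
t=17: <S=[-1 :: 4], E=∅, C=[PRIM2(add) :: ((λv. -2) (2 - -1)) :: PRIM2(add)], D=∅>
t=18: <S=[3], E=∅, C=[((λv. -2) (2 - -1)) :: PRIM2(add)], D=∅>
t=19: <S=[3], E=∅, C=[(2 - -1) :: (λv. -2) :: AP :: PRIM2(add)], D=∅>
t=20: <S=[3], E=∅, C=[2 :: -1 :: PRIM2(sub) :: (λv. -2) :: AP :: PRIM2(add)], D=∅>
t=21: <S=[2 :: 3], E=∅, C=[-1 :: PRIM2(sub) :: (λv. -2) :: AP :: PRIM2(add)], D=∅>
t=22: <S=[-1 :: 2 :: 3], E=∅, C=[PRIM2(sub) :: (λv. -2) :: AP :: PRIM2(add)], D=∅>
t=23: <S=[3 :: 3], E=∅, C=[(λv. -2) :: AP :: PRIM2(add)], D=∅>
t=24: <S=[clo(λv. -2, ∅) :: 3 :: 3], E=∅, C=[AP :: PRIM2(add)], D=∅>
t=25: <S=∅, E={v↦3}, C=[-2], D=[([3], ∅, [PRIM2(add)])]>
t=26: <S=[-2], E={v↦3}, C=∅, D=[([3], ∅, [PRIM2(add)])]>
t=27: <S=[-2 :: 3], E=∅, C=[PRIM2(add)], D=∅>
t=28: <S=[1], E=∅, C=∅, D=∅>
→ final value 1

Answer: 1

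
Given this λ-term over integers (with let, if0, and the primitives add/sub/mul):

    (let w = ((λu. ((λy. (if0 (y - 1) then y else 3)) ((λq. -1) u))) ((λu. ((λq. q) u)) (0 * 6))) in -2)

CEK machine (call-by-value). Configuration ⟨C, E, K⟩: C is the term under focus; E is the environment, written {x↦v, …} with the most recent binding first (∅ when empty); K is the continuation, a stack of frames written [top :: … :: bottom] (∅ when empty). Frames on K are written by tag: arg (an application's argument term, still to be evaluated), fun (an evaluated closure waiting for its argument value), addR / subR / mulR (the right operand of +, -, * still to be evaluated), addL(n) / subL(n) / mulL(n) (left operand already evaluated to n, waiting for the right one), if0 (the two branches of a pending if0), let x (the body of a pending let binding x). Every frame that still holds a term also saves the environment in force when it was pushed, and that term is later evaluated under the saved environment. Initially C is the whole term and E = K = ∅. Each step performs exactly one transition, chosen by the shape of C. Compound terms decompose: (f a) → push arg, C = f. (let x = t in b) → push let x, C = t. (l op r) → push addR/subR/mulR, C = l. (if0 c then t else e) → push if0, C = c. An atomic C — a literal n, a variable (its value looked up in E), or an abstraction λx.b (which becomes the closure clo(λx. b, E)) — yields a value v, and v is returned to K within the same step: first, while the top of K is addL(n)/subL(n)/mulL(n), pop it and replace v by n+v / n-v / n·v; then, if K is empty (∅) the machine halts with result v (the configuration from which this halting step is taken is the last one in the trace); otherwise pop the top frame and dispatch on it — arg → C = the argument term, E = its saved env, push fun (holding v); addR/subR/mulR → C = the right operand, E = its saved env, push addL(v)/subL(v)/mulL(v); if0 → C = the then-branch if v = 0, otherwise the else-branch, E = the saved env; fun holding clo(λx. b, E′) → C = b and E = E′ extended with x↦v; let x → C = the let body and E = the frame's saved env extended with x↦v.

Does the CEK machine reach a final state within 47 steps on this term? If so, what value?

Answer: -2

Execution trace:
t=0: [C=(let w = ((λu. ((λy. (if0 (y - 1) then y else 3)) ((λq. -1) u))) ((λu. ((λq. q) u)) (0 * 6))) in -2) | E=∅ | K=∅]
t=1: [C=((λu. ((λy. (if0 (y - 1) then y else 3)) ((λq. -1) u))) ((λu. ((λq. q) u)) (0 * 6))) | E=∅ | K=[let w]]
t=2: [C=(λu. ((λy. (if0 (y - 1) then y else 3)) ((λq. -1) u))) | E=∅ | K=[arg :: let w]]
t=3: [C=((λu. ((λq. q) u)) (0 * 6)) | E=∅ | K=[fun :: let w]]
t=4: [C=(λu. ((λq. q) u)) | E=∅ | K=[arg :: fun :: let w]]
t=5: [C=(0 * 6) | E=∅ | K=[fun :: fun :: let w]]
t=6: [C=0 | E=∅ | K=[mulR :: fun :: fun :: let w]]
t=7: [C=6 | E=∅ | K=[mulL(0) :: fun :: fun :: let w]]
t=8: [C=((λq. q) u) | E={u↦0} | K=[fun :: let w]]
t=9: [C=(λq. q) | E={u↦0} | K=[arg :: fun :: let w]]
t=10: [C=u | E={u↦0} | K=[fun :: fun :: let w]]
t=11: [C=q | E={q↦0, u↦0} | K=[fun :: let w]]
t=12: [C=((λy. (if0 (y - 1) then y else 3)) ((λq. -1) u)) | E={u↦0} | K=[let w]]
t=13: [C=(λy. (if0 (y - 1) then y else 3)) | E={u↦0} | K=[arg :: let w]]
t=14: [C=((λq. -1) u) | E={u↦0} | K=[fun :: let w]]
t=15: [C=(λq. -1) | E={u↦0} | K=[arg :: fun :: let w]]
t=16: [C=u | E={u↦0} | K=[fun :: fun :: let w]]
t=17: [C=-1 | E={q↦0, u↦0} | K=[fun :: let w]]
t=18: [C=(if0 (y - 1) then y else 3) | E={y↦-1, u↦0} | K=[let w]]
t=19: [C=(y - 1) | E={y↦-1, u↦0} | K=[if0 :: let w]]
t=20: [C=y | E={y↦-1, u↦0} | K=[subR :: if0 :: let w]]
t=21: [C=1 | E={y↦-1, u↦0} | K=[subL(-1) :: if0 :: let w]]
t=22: [C=3 | E={y↦-1, u↦0} | K=[let w]]
t=23: [C=-2 | E={w↦3} | K=∅]
→ final value -2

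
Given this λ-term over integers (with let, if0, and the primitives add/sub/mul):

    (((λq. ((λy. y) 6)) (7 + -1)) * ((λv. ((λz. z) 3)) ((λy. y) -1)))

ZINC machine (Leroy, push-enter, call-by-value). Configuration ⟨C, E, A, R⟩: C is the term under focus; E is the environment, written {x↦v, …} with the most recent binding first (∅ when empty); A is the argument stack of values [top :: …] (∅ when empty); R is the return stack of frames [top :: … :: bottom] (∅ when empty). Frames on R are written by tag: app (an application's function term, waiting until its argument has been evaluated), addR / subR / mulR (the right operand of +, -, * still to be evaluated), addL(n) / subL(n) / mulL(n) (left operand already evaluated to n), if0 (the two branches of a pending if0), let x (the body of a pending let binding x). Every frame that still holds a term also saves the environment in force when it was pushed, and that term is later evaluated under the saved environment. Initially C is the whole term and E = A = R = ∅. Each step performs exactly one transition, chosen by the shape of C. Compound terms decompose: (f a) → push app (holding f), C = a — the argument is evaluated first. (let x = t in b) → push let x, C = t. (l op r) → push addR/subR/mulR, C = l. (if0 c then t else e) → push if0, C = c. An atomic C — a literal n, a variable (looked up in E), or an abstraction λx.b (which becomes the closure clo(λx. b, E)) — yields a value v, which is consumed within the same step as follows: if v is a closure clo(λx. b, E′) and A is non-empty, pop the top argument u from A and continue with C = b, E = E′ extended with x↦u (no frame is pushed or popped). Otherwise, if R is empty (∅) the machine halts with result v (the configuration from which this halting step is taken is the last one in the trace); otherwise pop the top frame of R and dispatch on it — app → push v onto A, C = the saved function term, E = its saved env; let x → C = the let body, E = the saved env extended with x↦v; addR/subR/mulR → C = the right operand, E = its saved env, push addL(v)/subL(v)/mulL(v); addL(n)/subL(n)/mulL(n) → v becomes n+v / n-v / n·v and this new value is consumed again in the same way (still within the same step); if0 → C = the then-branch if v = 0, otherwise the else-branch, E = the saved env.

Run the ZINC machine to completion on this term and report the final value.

[0] [C=(((λq. ((λy. y) 6)) (7 + -1)) * ((λv. ((λz. z) 3)) ((λy. y) -1))) | E=∅ | A=∅ | R=∅]
[1] [C=((λq. ((λy. y) 6)) (7 + -1)) | E=∅ | A=∅ | R=[mulR]]
[2] [C=(7 + -1) | E=∅ | A=∅ | R=[app :: mulR]]
[3] [C=7 | E=∅ | A=∅ | R=[addR :: app :: mulR]]
[4] [C=-1 | E=∅ | A=∅ | R=[addL(7) :: app :: mulR]]
[5] [C=(λq. ((λy. y) 6)) | E=∅ | A=[6] | R=[mulR]]
[6] [C=((λy. y) 6) | E={q↦6} | A=∅ | R=[mulR]]
[7] [C=6 | E={q↦6} | A=∅ | R=[app :: mulR]]
[8] [C=(λy. y) | E={q↦6} | A=[6] | R=[mulR]]
[9] [C=y | E={y↦6, q↦6} | A=∅ | R=[mulR]]
[10] [C=((λv. ((λz. z) 3)) ((λy. y) -1)) | E=∅ | A=∅ | R=[mulL(6)]]
[11] [C=((λy. y) -1) | E=∅ | A=∅ | R=[app :: mulL(6)]]
[12] [C=-1 | E=∅ | A=∅ | R=[app :: app :: mulL(6)]]
[13] [C=(λy. y) | E=∅ | A=[-1] | R=[app :: mulL(6)]]
[14] [C=y | E={y↦-1} | A=∅ | R=[app :: mulL(6)]]
[15] [C=(λv. ((λz. z) 3)) | E=∅ | A=[-1] | R=[mulL(6)]]
[16] [C=((λz. z) 3) | E={v↦-1} | A=∅ | R=[mulL(6)]]
[17] [C=3 | E={v↦-1} | A=∅ | R=[app :: mulL(6)]]
[18] [C=(λz. z) | E={v↦-1} | A=[3] | R=[mulL(6)]]
[19] [C=z | E={z↦3, v↦-1} | A=∅ | R=[mulL(6)]]
→ final value 18

Answer: 18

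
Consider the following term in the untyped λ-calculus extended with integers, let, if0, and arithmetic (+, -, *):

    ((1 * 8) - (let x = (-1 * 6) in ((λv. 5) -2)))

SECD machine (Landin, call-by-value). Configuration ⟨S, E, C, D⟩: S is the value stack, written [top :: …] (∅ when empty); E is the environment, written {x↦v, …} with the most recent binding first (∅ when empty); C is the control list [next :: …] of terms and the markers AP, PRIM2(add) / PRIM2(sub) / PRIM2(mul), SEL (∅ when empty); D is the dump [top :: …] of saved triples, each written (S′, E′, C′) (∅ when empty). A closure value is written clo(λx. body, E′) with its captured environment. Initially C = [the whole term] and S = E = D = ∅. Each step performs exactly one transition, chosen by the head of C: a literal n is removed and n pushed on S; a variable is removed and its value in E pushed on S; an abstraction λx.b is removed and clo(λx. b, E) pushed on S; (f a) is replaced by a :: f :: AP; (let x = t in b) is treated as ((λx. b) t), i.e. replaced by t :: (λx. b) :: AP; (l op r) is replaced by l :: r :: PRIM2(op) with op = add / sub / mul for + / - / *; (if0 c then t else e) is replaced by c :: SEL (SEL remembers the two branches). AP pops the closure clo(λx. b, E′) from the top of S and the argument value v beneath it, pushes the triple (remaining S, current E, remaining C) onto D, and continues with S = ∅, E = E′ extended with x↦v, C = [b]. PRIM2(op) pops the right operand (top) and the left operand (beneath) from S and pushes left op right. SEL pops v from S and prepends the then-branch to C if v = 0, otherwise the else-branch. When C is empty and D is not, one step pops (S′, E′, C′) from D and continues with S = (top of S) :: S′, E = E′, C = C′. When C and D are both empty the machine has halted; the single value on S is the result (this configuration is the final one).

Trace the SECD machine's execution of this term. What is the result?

t=0: [S=∅ | E=∅ | C=[((1 * 8) - (let x = (-1 * 6) in ((λv. 5) -2)))] | D=∅]
t=1: [S=∅ | E=∅ | C=[(1 * 8) :: (let x = (-1 * 6) in ((λv. 5) -2)) :: PRIM2(sub)] | D=∅]
t=2: [S=∅ | E=∅ | C=[1 :: 8 :: PRIM2(mul) :: (let x = (-1 * 6) in ((λv. 5) -2)) :: PRIM2(sub)] | D=∅]
t=3: [S=[1] | E=∅ | C=[8 :: PRIM2(mul) :: (let x = (-1 * 6) in ((λv. 5) -2)) :: PRIM2(sub)] | D=∅]
t=4: [S=[8 :: 1] | E=∅ | C=[PRIM2(mul) :: (let x = (-1 * 6) in ((λv. 5) -2)) :: PRIM2(sub)] | D=∅]
t=5: [S=[8] | E=∅ | C=[(let x = (-1 * 6) in ((λv. 5) -2)) :: PRIM2(sub)] | D=∅]
t=6: [S=[8] | E=∅ | C=[(-1 * 6) :: (λx. ((λv. 5) -2)) :: AP :: PRIM2(sub)] | D=∅]
t=7: [S=[8] | E=∅ | C=[-1 :: 6 :: PRIM2(mul) :: (λx. ((λv. 5) -2)) :: AP :: PRIM2(sub)] | D=∅]
t=8: [S=[-1 :: 8] | E=∅ | C=[6 :: PRIM2(mul) :: (λx. ((λv. 5) -2)) :: AP :: PRIM2(sub)] | D=∅]
t=9: [S=[6 :: -1 :: 8] | E=∅ | C=[PRIM2(mul) :: (λx. ((λv. 5) -2)) :: AP :: PRIM2(sub)] | D=∅]
t=10: [S=[-6 :: 8] | E=∅ | C=[(λx. ((λv. 5) -2)) :: AP :: PRIM2(sub)] | D=∅]
t=11: [S=[clo(λx. ((λv. 5) -2), ∅) :: -6 :: 8] | E=∅ | C=[AP :: PRIM2(sub)] | D=∅]
t=12: [S=∅ | E={x↦-6} | C=[((λv. 5) -2)] | D=[([8], ∅, [PRIM2(sub)])]]
t=13: [S=∅ | E={x↦-6} | C=[-2 :: (λv. 5) :: AP] | D=[([8], ∅, [PRIM2(sub)])]]
t=14: [S=[-2] | E={x↦-6} | C=[(λv. 5) :: AP] | D=[([8], ∅, [PRIM2(sub)])]]
t=15: [S=[clo(λv. 5, {x↦-6}) :: -2] | E={x↦-6} | C=[AP] | D=[([8], ∅, [PRIM2(sub)])]]
t=16: [S=∅ | E={v↦-2, x↦-6} | C=[5] | D=[(∅, {x↦-6}, ∅) :: ([8], ∅, [PRIM2(sub)])]]
t=17: [S=[5] | E={v↦-2, x↦-6} | C=∅ | D=[(∅, {x↦-6}, ∅) :: ([8], ∅, [PRIM2(sub)])]]
t=18: [S=[5] | E={x↦-6} | C=∅ | D=[([8], ∅, [PRIM2(sub)])]]
t=19: [S=[5 :: 8] | E=∅ | C=[PRIM2(sub)] | D=∅]
t=20: [S=[3] | E=∅ | C=∅ | D=∅]
→ final value 3

Answer: 3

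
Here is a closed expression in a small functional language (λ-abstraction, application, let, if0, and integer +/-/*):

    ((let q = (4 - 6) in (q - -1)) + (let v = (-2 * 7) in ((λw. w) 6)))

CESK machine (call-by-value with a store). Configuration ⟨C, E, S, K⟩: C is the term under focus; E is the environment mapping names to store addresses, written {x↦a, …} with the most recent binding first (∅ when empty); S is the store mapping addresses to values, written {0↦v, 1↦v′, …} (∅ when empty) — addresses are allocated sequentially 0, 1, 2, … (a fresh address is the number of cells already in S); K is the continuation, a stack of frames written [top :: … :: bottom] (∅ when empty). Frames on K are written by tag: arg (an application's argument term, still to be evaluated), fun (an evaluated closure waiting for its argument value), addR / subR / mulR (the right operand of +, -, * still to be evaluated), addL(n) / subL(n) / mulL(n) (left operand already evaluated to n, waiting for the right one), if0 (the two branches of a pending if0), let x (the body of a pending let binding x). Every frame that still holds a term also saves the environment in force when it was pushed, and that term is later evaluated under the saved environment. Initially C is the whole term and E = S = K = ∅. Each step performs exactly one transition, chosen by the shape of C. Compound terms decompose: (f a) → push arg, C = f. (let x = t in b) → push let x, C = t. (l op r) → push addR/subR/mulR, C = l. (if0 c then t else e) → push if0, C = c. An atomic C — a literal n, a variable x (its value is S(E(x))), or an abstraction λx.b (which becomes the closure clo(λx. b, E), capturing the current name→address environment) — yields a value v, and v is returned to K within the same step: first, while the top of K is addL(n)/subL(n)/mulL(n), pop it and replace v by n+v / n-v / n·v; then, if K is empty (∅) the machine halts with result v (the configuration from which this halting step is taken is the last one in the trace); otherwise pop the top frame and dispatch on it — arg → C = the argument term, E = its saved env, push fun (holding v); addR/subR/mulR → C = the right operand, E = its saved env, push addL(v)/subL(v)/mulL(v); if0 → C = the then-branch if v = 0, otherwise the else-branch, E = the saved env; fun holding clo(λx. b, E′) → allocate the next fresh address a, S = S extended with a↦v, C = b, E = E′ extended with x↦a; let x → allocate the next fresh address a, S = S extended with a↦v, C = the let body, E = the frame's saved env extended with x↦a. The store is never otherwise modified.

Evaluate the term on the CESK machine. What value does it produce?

[0] <C=((let q = (4 - 6) in (q - -1)) + (let v = (-2 * 7) in ((λw. w) 6))), E=∅, S=∅, K=∅>
[1] <C=(let q = (4 - 6) in (q - -1)), E=∅, S=∅, K=[addR]>
[2] <C=(4 - 6), E=∅, S=∅, K=[let q :: addR]>
[3] <C=4, E=∅, S=∅, K=[subR :: let q :: addR]>
[4] <C=6, E=∅, S=∅, K=[subL(4) :: let q :: addR]>
[5] <C=(q - -1), E={q↦0}, S={0↦-2}, K=[addR]>
[6] <C=q, E={q↦0}, S={0↦-2}, K=[subR :: addR]>
[7] <C=-1, E={q↦0}, S={0↦-2}, K=[subL(-2) :: addR]>
[8] <C=(let v = (-2 * 7) in ((λw. w) 6)), E=∅, S={0↦-2}, K=[addL(-1)]>
[9] <C=(-2 * 7), E=∅, S={0↦-2}, K=[let v :: addL(-1)]>
[10] <C=-2, E=∅, S={0↦-2}, K=[mulR :: let v :: addL(-1)]>
[11] <C=7, E=∅, S={0↦-2}, K=[mulL(-2) :: let v :: addL(-1)]>
[12] <C=((λw. w) 6), E={v↦1}, S={0↦-2, 1↦-14}, K=[addL(-1)]>
[13] <C=(λw. w), E={v↦1}, S={0↦-2, 1↦-14}, K=[arg :: addL(-1)]>
[14] <C=6, E={v↦1}, S={0↦-2, 1↦-14}, K=[fun :: addL(-1)]>
[15] <C=w, E={w↦2, v↦1}, S={0↦-2, 1↦-14, 2↦6}, K=[addL(-1)]>
→ final value 5

Answer: 5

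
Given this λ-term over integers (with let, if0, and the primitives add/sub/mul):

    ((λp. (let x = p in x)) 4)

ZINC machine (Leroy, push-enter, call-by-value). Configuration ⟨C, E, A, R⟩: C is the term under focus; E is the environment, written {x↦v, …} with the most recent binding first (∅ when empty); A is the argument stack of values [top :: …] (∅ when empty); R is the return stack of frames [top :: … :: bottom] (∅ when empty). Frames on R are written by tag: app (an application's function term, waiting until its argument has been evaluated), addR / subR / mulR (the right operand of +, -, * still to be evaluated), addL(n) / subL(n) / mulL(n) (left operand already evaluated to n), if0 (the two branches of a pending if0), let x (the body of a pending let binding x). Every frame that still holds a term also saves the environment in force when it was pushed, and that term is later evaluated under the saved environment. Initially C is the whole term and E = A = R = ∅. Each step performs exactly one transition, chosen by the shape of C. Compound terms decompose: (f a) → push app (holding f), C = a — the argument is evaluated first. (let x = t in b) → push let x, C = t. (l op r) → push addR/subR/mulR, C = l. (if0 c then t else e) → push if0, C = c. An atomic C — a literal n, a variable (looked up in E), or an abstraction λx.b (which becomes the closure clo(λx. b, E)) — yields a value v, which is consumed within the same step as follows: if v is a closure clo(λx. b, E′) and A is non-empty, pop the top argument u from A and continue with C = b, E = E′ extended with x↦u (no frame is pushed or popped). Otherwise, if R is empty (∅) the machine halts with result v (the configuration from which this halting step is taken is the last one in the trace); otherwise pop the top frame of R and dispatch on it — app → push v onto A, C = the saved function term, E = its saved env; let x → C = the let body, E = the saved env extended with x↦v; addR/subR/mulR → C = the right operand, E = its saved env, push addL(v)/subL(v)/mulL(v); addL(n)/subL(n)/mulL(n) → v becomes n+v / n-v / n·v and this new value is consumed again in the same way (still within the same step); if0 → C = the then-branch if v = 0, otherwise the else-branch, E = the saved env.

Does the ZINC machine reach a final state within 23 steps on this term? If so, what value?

Answer: 4

Execution trace:
[0] [C=((λp. (let x = p in x)) 4) | E=∅ | A=∅ | R=∅]
[1] [C=4 | E=∅ | A=∅ | R=[app]]
[2] [C=(λp. (let x = p in x)) | E=∅ | A=[4] | R=∅]
[3] [C=(let x = p in x) | E={p↦4} | A=∅ | R=∅]
[4] [C=p | E={p↦4} | A=∅ | R=[let x]]
[5] [C=x | E={x↦4, p↦4} | A=∅ | R=∅]
→ final value 4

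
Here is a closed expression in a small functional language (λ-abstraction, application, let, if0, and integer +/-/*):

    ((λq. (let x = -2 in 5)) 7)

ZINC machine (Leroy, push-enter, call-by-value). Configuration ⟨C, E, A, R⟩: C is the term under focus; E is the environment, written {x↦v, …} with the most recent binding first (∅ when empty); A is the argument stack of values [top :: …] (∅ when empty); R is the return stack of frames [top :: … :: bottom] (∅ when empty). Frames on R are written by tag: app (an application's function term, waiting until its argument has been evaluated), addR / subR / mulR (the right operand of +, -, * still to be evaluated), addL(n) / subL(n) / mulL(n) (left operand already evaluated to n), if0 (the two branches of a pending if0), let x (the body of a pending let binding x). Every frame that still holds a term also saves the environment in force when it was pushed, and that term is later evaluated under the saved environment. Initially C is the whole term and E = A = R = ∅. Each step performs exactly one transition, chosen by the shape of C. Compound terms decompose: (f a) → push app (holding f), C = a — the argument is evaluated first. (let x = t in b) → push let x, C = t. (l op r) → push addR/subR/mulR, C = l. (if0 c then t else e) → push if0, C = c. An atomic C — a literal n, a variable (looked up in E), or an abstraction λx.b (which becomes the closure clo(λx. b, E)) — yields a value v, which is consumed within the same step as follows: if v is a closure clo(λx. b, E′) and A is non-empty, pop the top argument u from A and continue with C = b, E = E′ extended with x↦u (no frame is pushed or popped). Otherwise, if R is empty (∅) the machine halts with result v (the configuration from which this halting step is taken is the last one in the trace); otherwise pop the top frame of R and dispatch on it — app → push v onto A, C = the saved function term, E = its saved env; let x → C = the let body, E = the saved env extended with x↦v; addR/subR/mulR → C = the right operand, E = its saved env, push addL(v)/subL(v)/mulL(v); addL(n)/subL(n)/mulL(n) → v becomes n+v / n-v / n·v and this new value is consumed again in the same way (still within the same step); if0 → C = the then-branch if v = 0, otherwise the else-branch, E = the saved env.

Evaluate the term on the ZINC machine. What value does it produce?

Answer: 5

Execution trace:
[0] ⟨C=((λq. (let x = -2 in 5)) 7); E=∅; A=∅; R=∅⟩
[1] ⟨C=7; E=∅; A=∅; R=[app]⟩
[2] ⟨C=(λq. (let x = -2 in 5)); E=∅; A=[7]; R=∅⟩
[3] ⟨C=(let x = -2 in 5); E={q↦7}; A=∅; R=∅⟩
[4] ⟨C=-2; E={q↦7}; A=∅; R=[let x]⟩
[5] ⟨C=5; E={x↦-2, q↦7}; A=∅; R=∅⟩
→ final value 5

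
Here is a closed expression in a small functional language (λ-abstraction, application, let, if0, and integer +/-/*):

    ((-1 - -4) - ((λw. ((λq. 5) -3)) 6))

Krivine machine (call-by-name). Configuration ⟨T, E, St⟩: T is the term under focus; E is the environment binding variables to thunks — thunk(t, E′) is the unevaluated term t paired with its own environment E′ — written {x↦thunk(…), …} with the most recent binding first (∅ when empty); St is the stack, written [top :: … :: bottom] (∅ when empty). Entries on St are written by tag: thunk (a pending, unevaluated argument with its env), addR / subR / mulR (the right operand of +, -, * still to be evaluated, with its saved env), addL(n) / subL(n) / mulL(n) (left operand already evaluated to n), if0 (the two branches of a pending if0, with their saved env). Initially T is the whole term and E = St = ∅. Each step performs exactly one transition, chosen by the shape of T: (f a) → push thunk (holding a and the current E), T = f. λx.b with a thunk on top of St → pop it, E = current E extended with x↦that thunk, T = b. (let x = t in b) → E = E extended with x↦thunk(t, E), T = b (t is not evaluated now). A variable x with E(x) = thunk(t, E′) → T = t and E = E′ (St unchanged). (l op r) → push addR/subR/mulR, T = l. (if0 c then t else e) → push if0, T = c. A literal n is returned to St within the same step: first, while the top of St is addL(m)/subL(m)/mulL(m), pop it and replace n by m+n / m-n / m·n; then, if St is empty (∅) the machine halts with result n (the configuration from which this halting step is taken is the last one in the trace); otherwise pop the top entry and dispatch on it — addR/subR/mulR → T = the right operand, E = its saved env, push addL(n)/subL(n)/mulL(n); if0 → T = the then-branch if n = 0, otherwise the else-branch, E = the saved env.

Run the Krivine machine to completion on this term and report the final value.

[0] ⟨T=((-1 - -4) - ((λw. ((λq. 5) -3)) 6)); E=∅; St=∅⟩
[1] ⟨T=(-1 - -4); E=∅; St=[subR]⟩
[2] ⟨T=-1; E=∅; St=[subR :: subR]⟩
[3] ⟨T=-4; E=∅; St=[subL(-1) :: subR]⟩
[4] ⟨T=((λw. ((λq. 5) -3)) 6); E=∅; St=[subL(3)]⟩
[5] ⟨T=(λw. ((λq. 5) -3)); E=∅; St=[thunk :: subL(3)]⟩
[6] ⟨T=((λq. 5) -3); E={w↦thunk(6, ∅)}; St=[subL(3)]⟩
[7] ⟨T=(λq. 5); E={w↦thunk(6, ∅)}; St=[thunk :: subL(3)]⟩
[8] ⟨T=5; E={q↦thunk(-3, {w↦thunk(6, ∅)}), w↦thunk(6, ∅)}; St=[subL(3)]⟩
→ final value -2

Answer: -2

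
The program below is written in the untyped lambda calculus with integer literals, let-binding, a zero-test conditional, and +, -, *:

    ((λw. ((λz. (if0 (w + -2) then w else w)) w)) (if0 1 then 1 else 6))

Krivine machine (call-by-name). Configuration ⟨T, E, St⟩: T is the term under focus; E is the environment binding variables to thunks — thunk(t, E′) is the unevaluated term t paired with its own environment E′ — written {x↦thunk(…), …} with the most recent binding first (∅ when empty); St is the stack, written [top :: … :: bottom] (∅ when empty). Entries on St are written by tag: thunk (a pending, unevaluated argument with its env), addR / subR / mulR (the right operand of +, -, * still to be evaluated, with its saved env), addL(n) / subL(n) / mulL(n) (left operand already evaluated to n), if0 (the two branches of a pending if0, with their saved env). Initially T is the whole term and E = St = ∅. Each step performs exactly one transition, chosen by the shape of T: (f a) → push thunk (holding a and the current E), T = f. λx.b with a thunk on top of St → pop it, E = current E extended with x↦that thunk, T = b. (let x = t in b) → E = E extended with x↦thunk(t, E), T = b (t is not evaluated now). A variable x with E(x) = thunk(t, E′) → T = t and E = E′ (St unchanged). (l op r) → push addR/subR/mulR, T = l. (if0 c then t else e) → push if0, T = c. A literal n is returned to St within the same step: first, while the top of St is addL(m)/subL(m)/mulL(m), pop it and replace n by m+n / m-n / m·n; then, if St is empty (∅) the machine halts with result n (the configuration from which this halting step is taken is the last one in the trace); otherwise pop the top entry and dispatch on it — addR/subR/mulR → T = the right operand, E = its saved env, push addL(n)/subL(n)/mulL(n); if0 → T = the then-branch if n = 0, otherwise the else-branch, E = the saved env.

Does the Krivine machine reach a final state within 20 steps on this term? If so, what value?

step 0: [T=((λw. ((λz. (if0 (w + -2) then w else w)) w)) (if0 1 then 1 else 6)) | E=∅ | St=∅]
step 1: [T=(λw. ((λz. (if0 (w + -2) then w else w)) w)) | E=∅ | St=[thunk]]
step 2: [T=((λz. (if0 (w + -2) then w else w)) w) | E={w↦thunk((if0 1 then 1 else 6), ∅)} | St=∅]
step 3: [T=(λz. (if0 (w + -2) then w else w)) | E={w↦thunk((if0 1 then 1 else 6), ∅)} | St=[thunk]]
step 4: [T=(if0 (w + -2) then w else w) | E={z↦thunk(w, {w↦thunk((if0 1 then 1 else 6), ∅)}), w↦thunk((if0 1 then 1 else 6), ∅)} | St=∅]
step 5: [T=(w + -2) | E={z↦thunk(w, {w↦thunk((if0 1 then 1 else 6), ∅)}), w↦thunk((if0 1 then 1 else 6), ∅)} | St=[if0]]
step 6: [T=w | E={z↦thunk(w, {w↦thunk((if0 1 then 1 else 6), ∅)}), w↦thunk((if0 1 then 1 else 6), ∅)} | St=[addR :: if0]]
step 7: [T=(if0 1 then 1 else 6) | E=∅ | St=[addR :: if0]]
step 8: [T=1 | E=∅ | St=[if0 :: addR :: if0]]
step 9: [T=6 | E=∅ | St=[addR :: if0]]
step 10: [T=-2 | E={z↦thunk(w, {w↦thunk((if0 1 then 1 else 6), ∅)}), w↦thunk((if0 1 then 1 else 6), ∅)} | St=[addL(6) :: if0]]
step 11: [T=w | E={z↦thunk(w, {w↦thunk((if0 1 then 1 else 6), ∅)}), w↦thunk((if0 1 then 1 else 6), ∅)} | St=∅]
step 12: [T=(if0 1 then 1 else 6) | E=∅ | St=∅]
step 13: [T=1 | E=∅ | St=[if0]]
step 14: [T=6 | E=∅ | St=∅]
→ final value 6

Answer: 6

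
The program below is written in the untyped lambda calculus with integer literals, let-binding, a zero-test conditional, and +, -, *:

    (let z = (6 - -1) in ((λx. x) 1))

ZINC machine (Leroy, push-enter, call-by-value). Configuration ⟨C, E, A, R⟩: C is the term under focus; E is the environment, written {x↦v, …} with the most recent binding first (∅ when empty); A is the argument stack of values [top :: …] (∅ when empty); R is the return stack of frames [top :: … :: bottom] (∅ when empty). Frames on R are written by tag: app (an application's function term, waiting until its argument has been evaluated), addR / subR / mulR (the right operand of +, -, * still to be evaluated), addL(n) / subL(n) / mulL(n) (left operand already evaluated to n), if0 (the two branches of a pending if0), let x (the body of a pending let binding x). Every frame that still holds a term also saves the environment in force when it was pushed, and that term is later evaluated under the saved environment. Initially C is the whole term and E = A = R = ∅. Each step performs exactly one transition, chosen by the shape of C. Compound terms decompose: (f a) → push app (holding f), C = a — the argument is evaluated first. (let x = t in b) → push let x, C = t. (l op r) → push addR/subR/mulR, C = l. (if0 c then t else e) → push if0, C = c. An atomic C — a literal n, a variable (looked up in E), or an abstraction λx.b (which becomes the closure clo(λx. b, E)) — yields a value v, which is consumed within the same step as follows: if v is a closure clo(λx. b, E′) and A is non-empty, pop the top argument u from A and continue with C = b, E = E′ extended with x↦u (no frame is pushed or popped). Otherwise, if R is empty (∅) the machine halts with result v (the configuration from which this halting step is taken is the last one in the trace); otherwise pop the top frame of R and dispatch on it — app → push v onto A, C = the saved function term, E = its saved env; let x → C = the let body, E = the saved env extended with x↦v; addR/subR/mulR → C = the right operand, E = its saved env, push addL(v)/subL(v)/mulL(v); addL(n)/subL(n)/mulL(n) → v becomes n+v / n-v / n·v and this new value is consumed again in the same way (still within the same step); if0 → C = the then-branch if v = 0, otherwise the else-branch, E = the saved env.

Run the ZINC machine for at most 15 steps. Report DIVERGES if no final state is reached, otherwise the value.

step 0: <C=(let z = (6 - -1) in ((λx. x) 1)), E=∅, A=∅, R=∅>
step 1: <C=(6 - -1), E=∅, A=∅, R=[let z]>
step 2: <C=6, E=∅, A=∅, R=[subR :: let z]>
step 3: <C=-1, E=∅, A=∅, R=[subL(6) :: let z]>
step 4: <C=((λx. x) 1), E={z↦7}, A=∅, R=∅>
step 5: <C=1, E={z↦7}, A=∅, R=[app]>
step 6: <C=(λx. x), E={z↦7}, A=[1], R=∅>
step 7: <C=x, E={x↦1, z↦7}, A=∅, R=∅>
→ final value 1

Answer: 1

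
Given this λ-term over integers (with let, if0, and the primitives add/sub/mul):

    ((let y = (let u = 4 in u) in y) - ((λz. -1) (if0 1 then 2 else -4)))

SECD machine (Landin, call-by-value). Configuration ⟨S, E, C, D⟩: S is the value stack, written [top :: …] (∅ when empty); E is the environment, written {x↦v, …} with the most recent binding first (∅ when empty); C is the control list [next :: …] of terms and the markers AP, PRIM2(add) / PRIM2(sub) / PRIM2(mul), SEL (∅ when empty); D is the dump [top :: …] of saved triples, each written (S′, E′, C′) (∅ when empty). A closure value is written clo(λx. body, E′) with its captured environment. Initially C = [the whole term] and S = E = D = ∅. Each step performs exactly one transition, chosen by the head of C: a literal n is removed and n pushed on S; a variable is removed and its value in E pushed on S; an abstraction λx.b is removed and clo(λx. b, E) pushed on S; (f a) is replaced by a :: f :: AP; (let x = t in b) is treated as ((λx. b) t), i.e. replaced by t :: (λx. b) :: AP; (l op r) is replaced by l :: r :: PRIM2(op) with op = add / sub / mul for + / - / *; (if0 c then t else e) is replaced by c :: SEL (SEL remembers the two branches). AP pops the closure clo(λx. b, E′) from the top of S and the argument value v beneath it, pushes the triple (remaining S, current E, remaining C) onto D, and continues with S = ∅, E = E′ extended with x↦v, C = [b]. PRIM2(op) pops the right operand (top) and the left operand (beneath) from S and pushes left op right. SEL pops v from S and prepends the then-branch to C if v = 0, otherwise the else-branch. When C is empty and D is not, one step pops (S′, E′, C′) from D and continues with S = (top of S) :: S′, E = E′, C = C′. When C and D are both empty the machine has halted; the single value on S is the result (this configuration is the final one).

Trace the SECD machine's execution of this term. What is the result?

Answer: 5

Execution trace:
0. [S=∅ | E=∅ | C=[((let y = (let u = 4 in u) in y) - ((λz. -1) (if0 1 then 2 else -4)))] | D=∅]
1. [S=∅ | E=∅ | C=[(let y = (let u = 4 in u) in y) :: ((λz. -1) (if0 1 then 2 else -4)) :: PRIM2(sub)] | D=∅]
2. [S=∅ | E=∅ | C=[(let u = 4 in u) :: (λy. y) :: AP :: ((λz. -1) (if0 1 then 2 else -4)) :: PRIM2(sub)] | D=∅]
3. [S=∅ | E=∅ | C=[4 :: (λu. u) :: AP :: (λy. y) :: AP :: ((λz. -1) (if0 1 then 2 else -4)) :: PRIM2(sub)] | D=∅]
4. [S=[4] | E=∅ | C=[(λu. u) :: AP :: (λy. y) :: AP :: ((λz. -1) (if0 1 then 2 else -4)) :: PRIM2(sub)] | D=∅]
5. [S=[clo(λu. u, ∅) :: 4] | E=∅ | C=[AP :: (λy. y) :: AP :: ((λz. -1) (if0 1 then 2 else -4)) :: PRIM2(sub)] | D=∅]
6. [S=∅ | E={u↦4} | C=[u] | D=[(∅, ∅, [(λy. y) :: AP :: ((λz. -1) (if0 1 then 2 else -4)) :: PRIM2(sub)])]]
7. [S=[4] | E={u↦4} | C=∅ | D=[(∅, ∅, [(λy. y) :: AP :: ((λz. -1) (if0 1 then 2 else -4)) :: PRIM2(sub)])]]
8. [S=[4] | E=∅ | C=[(λy. y) :: AP :: ((λz. -1) (if0 1 then 2 else -4)) :: PRIM2(sub)] | D=∅]
9. [S=[clo(λy. y, ∅) :: 4] | E=∅ | C=[AP :: ((λz. -1) (if0 1 then 2 else -4)) :: PRIM2(sub)] | D=∅]
10. [S=∅ | E={y↦4} | C=[y] | D=[(∅, ∅, [((λz. -1) (if0 1 then 2 else -4)) :: PRIM2(sub)])]]
11. [S=[4] | E={y↦4} | C=∅ | D=[(∅, ∅, [((λz. -1) (if0 1 then 2 else -4)) :: PRIM2(sub)])]]
12. [S=[4] | E=∅ | C=[((λz. -1) (if0 1 then 2 else -4)) :: PRIM2(sub)] | D=∅]
13. [S=[4] | E=∅ | C=[(if0 1 then 2 else -4) :: (λz. -1) :: AP :: PRIM2(sub)] | D=∅]
14. [S=[4] | E=∅ | C=[1 :: SEL :: (λz. -1) :: AP :: PRIM2(sub)] | D=∅]
15. [S=[1 :: 4] | E=∅ | C=[SEL :: (λz. -1) :: AP :: PRIM2(sub)] | D=∅]
16. [S=[4] | E=∅ | C=[-4 :: (λz. -1) :: AP :: PRIM2(sub)] | D=∅]
17. [S=[-4 :: 4] | E=∅ | C=[(λz. -1) :: AP :: PRIM2(sub)] | D=∅]
18. [S=[clo(λz. -1, ∅) :: -4 :: 4] | E=∅ | C=[AP :: PRIM2(sub)] | D=∅]
19. [S=∅ | E={z↦-4} | C=[-1] | D=[([4], ∅, [PRIM2(sub)])]]
20. [S=[-1] | E={z↦-4} | C=∅ | D=[([4], ∅, [PRIM2(sub)])]]
21. [S=[-1 :: 4] | E=∅ | C=[PRIM2(sub)] | D=∅]
22. [S=[5] | E=∅ | C=∅ | D=∅]
→ final value 5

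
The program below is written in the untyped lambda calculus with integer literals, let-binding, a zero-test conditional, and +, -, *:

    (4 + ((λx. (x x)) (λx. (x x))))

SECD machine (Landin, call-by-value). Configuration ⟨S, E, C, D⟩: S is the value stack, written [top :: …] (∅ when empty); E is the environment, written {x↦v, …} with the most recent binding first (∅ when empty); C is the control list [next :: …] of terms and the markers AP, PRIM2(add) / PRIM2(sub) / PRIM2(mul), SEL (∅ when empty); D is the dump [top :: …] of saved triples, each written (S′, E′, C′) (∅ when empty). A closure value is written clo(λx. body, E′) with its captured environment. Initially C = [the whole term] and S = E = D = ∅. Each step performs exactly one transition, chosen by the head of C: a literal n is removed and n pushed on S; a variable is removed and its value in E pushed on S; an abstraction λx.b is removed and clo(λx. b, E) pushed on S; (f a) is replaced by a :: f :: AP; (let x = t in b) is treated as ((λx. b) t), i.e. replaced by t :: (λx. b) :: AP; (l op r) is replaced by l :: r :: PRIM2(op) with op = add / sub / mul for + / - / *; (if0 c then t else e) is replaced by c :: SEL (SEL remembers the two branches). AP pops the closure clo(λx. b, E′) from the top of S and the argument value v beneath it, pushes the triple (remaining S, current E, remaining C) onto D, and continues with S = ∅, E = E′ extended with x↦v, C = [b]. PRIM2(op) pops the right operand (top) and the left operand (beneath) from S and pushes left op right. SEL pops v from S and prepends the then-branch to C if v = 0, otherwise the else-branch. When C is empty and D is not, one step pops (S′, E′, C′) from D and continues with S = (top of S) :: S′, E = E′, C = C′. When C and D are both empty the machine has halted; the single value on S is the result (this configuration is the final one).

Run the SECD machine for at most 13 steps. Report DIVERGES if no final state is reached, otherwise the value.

Answer: DIVERGES (no final state within 13 steps)

Derivation:
0. [S=∅ | E=∅ | C=[(4 + ((λx. (x x)) (λx. (x x))))] | D=∅]
1. [S=∅ | E=∅ | C=[4 :: ((λx. (x x)) (λx. (x x))) :: PRIM2(add)] | D=∅]
2. [S=[4] | E=∅ | C=[((λx. (x x)) (λx. (x x))) :: PRIM2(add)] | D=∅]
3. [S=[4] | E=∅ | C=[(λx. (x x)) :: (λx. (x x)) :: AP :: PRIM2(add)] | D=∅]
4. [S=[clo(λx. (x x), ∅) :: 4] | E=∅ | C=[(λx. (x x)) :: AP :: PRIM2(add)] | D=∅]
5. [S=[clo(λx. (x x), ∅) :: clo(λx. (x x), ∅) :: 4] | E=∅ | C=[AP :: PRIM2(add)] | D=∅]
6. [S=∅ | E={x↦clo(λx. (x x), ∅)} | C=[(x x)] | D=[([4], ∅, [PRIM2(add)])]]
7. [S=∅ | E={x↦clo(λx. (x x), ∅)} | C=[x :: x :: AP] | D=[([4], ∅, [PRIM2(add)])]]
8. [S=[clo(λx. (x x), ∅)] | E={x↦clo(λx. (x x), ∅)} | C=[x :: AP] | D=[([4], ∅, [PRIM2(add)])]]
9. [S=[clo(λx. (x x), ∅) :: clo(λx. (x x), ∅)] | E={x↦clo(λx. (x x), ∅)} | C=[AP] | D=[([4], ∅, [PRIM2(add)])]]
10. [S=∅ | E={x↦clo(λx. (x x), ∅)} | C=[(x x)] | D=[(∅, {x↦clo(λx. (x x), ∅)}, ∅) :: ([4], ∅, [PRIM2(add)])]]
11. [S=∅ | E={x↦clo(λx. (x x), ∅)} | C=[x :: x :: AP] | D=[(∅, {x↦clo(λx. (x x), ∅)}, ∅) :: ([4], ∅, [PRIM2(add)])]]
12. [S=[clo(λx. (x x), ∅)] | E={x↦clo(λx. (x x), ∅)} | C=[x :: AP] | D=[(∅, {x↦clo(λx. (x x), ∅)}, ∅) :: ([4], ∅, [PRIM2(add)])]]
13. [S=[clo(λx. (x x), ∅) :: clo(λx. (x x), ∅)] | E={x↦clo(λx. (x x), ∅)} | C=[AP] | D=[(∅, {x↦clo(λx. (x x), ∅)}, ∅) :: ([4], ∅, [PRIM2(add)])]]
→ 13 transitions taken and the configuration is still not final: no result within 13 steps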